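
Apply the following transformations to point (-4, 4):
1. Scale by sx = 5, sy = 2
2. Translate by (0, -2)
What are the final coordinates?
(-20, 6)

Step 1: Scale (-4, 4) by (sx, sy) = (5, 2) → (-20, 8)
Step 2: Translate by (0, -2) → (-20, 6)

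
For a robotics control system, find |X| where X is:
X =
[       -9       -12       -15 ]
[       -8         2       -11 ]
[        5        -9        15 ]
det(X) = -1089

Expand along row 0 (cofactor expansion): det(X) = a*(e*i - f*h) - b*(d*i - f*g) + c*(d*h - e*g), where the 3×3 is [[a, b, c], [d, e, f], [g, h, i]].
Minor M_00 = (2)*(15) - (-11)*(-9) = 30 - 99 = -69.
Minor M_01 = (-8)*(15) - (-11)*(5) = -120 + 55 = -65.
Minor M_02 = (-8)*(-9) - (2)*(5) = 72 - 10 = 62.
det(X) = (-9)*(-69) - (-12)*(-65) + (-15)*(62) = 621 - 780 - 930 = -1089.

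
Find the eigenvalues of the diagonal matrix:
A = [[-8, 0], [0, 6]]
λ₁ = -8, λ₂ = 6

The characteristic polynomial of A is det(A - λI) = (-8 - λ)(6 - λ) = 0.
The roots are λ = -8 and λ = 6, so the eigenvalues are the diagonal entries.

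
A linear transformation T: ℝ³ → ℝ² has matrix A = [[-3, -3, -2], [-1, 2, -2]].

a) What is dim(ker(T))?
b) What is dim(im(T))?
dim(ker) = 1, dim(im) = 2

The two rows are not scalar multiples of one another (no single k satisfies row 2 = k × row 1), so they are linearly independent.
Thus rank(A) = 2.
dim(im(T)) = rank(A) = 2.
By the rank-nullity theorem applied to T: ℝ³ → ℝ², rank(A) + nullity(A) = 3 (the domain dimension), so dim(ker(T)) = 3 - 2 = 1.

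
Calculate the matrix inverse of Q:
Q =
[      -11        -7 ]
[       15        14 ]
det(Q) = -49
Q⁻¹ =
[     -2/7      -1/7 ]
[    15/49     11/49 ]

For a 2×2 matrix Q = [[a, b], [c, d]] with det(Q) ≠ 0, Q⁻¹ = (1/det(Q)) * [[d, -b], [-c, a]].
det(Q) = (-11)*(14) - (-7)*(15) = -154 + 105 = -49.
Q⁻¹ = (1/-49) * [[14, 7], [-15, -11]].
Dividing each entry by -49 and reducing:
Q⁻¹ =
[     -2/7      -1/7 ]
[    15/49     11/49 ]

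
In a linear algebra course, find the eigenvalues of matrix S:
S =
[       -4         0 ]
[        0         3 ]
λ = -4, 3

Solve det(S - λI) = 0. For a 2×2 matrix the characteristic equation is λ² - (trace)λ + det = 0.
trace(S) = a + d = -4 + 3 = -1.
det(S) = a*d - b*c = (-4)*(3) - (0)*(0) = -12 - 0 = -12.
Characteristic equation: λ² - (-1)λ + (-12) = 0.
Discriminant = (-1)² - 4*(-12) = 1 + 48 = 49.
λ = (-1 ± √49) / 2 = (-1 ± 7) / 2 = -4, 3.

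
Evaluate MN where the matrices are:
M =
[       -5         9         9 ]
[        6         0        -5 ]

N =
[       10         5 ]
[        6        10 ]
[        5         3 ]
MN =
[       49        92 ]
[       35        15 ]

Matrix multiplication: (MN)[i][j] = sum over k of M[i][k] * N[k][j].
  (MN)[0][0] = (-5)*(10) + (9)*(6) + (9)*(5) = 49
  (MN)[0][1] = (-5)*(5) + (9)*(10) + (9)*(3) = 92
  (MN)[1][0] = (6)*(10) + (0)*(6) + (-5)*(5) = 35
  (MN)[1][1] = (6)*(5) + (0)*(10) + (-5)*(3) = 15
MN =
[       49        92 ]
[       35        15 ]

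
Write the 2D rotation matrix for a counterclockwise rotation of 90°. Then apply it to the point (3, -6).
R = [[0, -1], [1, 0]]; R·(3, -6) = (6, 3)

Rotation matrix formula: R(θ) = [[cos θ, -sin θ], [sin θ, cos θ]]
For θ = 90°:
cos(90°) = 0
sin(90°) = 1
R = [[0, -1], [1, 0]]
Apply to (3, -6): [0·3 + (-1)·-6, 1·3 + 0·-6] = (6, 3)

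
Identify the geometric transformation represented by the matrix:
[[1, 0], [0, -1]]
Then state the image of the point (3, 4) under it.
reflection across the x-axis; image of (3, 4) is (3, -4)

This is a symmetric orthogonal matrix with determinant -1, which characterizes a reflection in ℝ².
The matrix [[1, 0], [0, -1]] represents: reflection across the x-axis.
Applying it to (3, 4): [1·3 + 0·4, 0·3 + -1·4] = (3, -4).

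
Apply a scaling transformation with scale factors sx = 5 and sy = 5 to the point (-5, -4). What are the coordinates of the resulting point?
(-25, -20)

Scaling matrix:
[[5, 0], [0, 5]]
Result: (-5 × 5, -4 × 5) = (-25, -20)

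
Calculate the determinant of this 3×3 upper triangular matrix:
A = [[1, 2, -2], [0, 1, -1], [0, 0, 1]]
1

The determinant of a triangular matrix is the product of its diagonal entries (the off-diagonal entries above the diagonal do not affect it).
det(A) = (1) * (1) * (1) = 1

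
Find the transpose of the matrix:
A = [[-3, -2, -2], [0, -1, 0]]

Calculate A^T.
[[-3, 0], [-2, -1], [-2, 0]]

The transpose sends entry (i,j) to (j,i); rows become columns.
Row 0 of A: [-3, -2, -2] -> column 0 of A^T.
Row 1 of A: [0, -1, 0] -> column 1 of A^T.
A^T = [[-3, 0], [-2, -1], [-2, 0]]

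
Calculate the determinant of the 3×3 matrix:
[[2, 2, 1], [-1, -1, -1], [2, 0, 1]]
-2

Expansion along first row:
det = 2·det([[-1,-1],[0,1]]) - 2·det([[-1,-1],[2,1]]) + 1·det([[-1,-1],[2,0]])
    = 2·(-1·1 - -1·0) - 2·(-1·1 - -1·2) + 1·(-1·0 - -1·2)
    = 2·-1 - 2·1 + 1·2
    = -2 + -2 + 2 = -2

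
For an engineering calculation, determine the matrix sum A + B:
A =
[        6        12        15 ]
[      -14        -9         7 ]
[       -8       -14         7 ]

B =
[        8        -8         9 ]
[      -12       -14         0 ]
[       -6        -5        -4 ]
A + B =
[       14         4        24 ]
[      -26       -23         7 ]
[      -14       -19         3 ]

Matrix addition is elementwise: (A+B)[i][j] = A[i][j] + B[i][j].
  (A+B)[0][0] = (6) + (8) = 14
  (A+B)[0][1] = (12) + (-8) = 4
  (A+B)[0][2] = (15) + (9) = 24
  (A+B)[1][0] = (-14) + (-12) = -26
  (A+B)[1][1] = (-9) + (-14) = -23
  (A+B)[1][2] = (7) + (0) = 7
  (A+B)[2][0] = (-8) + (-6) = -14
  (A+B)[2][1] = (-14) + (-5) = -19
  (A+B)[2][2] = (7) + (-4) = 3
A + B =
[       14         4        24 ]
[      -26       -23         7 ]
[      -14       -19         3 ]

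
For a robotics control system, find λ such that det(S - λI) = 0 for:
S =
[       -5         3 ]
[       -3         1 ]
λ = -2, -2

Solve det(S - λI) = 0. For a 2×2 matrix the characteristic equation is λ² - (trace)λ + det = 0.
trace(S) = a + d = -5 + 1 = -4.
det(S) = a*d - b*c = (-5)*(1) - (3)*(-3) = -5 + 9 = 4.
Characteristic equation: λ² - (-4)λ + (4) = 0.
Discriminant = (-4)² - 4*(4) = 16 - 16 = 0.
λ = (-4 ± √0) / 2 = (-4 ± 0) / 2 = -2, -2.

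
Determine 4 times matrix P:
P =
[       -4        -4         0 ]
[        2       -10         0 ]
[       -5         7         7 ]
4P =
[      -16       -16         0 ]
[        8       -40         0 ]
[      -20        28        28 ]

Scalar multiplication is elementwise: (4P)[i][j] = 4 * P[i][j].
  (4P)[0][0] = 4 * (-4) = -16
  (4P)[0][1] = 4 * (-4) = -16
  (4P)[0][2] = 4 * (0) = 0
  (4P)[1][0] = 4 * (2) = 8
  (4P)[1][1] = 4 * (-10) = -40
  (4P)[1][2] = 4 * (0) = 0
  (4P)[2][0] = 4 * (-5) = -20
  (4P)[2][1] = 4 * (7) = 28
  (4P)[2][2] = 4 * (7) = 28
4P =
[      -16       -16         0 ]
[        8       -40         0 ]
[      -20        28        28 ]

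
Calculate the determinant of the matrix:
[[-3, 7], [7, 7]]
-70

For a 2×2 matrix [[a, b], [c, d]], det = ad - bc
det = (-3)(7) - (7)(7) = -21 - 49 = -70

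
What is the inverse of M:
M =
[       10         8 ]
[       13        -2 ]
det(M) = -124
M⁻¹ =
[     1/62      2/31 ]
[   13/124     -5/62 ]

For a 2×2 matrix M = [[a, b], [c, d]] with det(M) ≠ 0, M⁻¹ = (1/det(M)) * [[d, -b], [-c, a]].
det(M) = (10)*(-2) - (8)*(13) = -20 - 104 = -124.
M⁻¹ = (1/-124) * [[-2, -8], [-13, 10]].
Dividing each entry by -124 and reducing:
M⁻¹ =
[     1/62      2/31 ]
[   13/124     -5/62 ]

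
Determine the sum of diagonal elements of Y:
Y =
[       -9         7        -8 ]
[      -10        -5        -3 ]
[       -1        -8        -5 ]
tr(Y) = -9 - 5 - 5 = -19

The trace of a square matrix is the sum of its diagonal entries.
Diagonal entries of Y: Y[0][0] = -9, Y[1][1] = -5, Y[2][2] = -5.
tr(Y) = -9 - 5 - 5 = -19.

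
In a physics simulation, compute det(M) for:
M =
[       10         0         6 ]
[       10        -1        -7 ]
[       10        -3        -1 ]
det(M) = -320

Expand along row 0 (cofactor expansion): det(M) = a*(e*i - f*h) - b*(d*i - f*g) + c*(d*h - e*g), where the 3×3 is [[a, b, c], [d, e, f], [g, h, i]].
Minor M_00 = (-1)*(-1) - (-7)*(-3) = 1 - 21 = -20.
Minor M_01 = (10)*(-1) - (-7)*(10) = -10 + 70 = 60.
Minor M_02 = (10)*(-3) - (-1)*(10) = -30 + 10 = -20.
det(M) = (10)*(-20) - (0)*(60) + (6)*(-20) = -200 + 0 - 120 = -320.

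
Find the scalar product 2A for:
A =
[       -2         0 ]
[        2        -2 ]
2A =
[       -4         0 ]
[        4        -4 ]

Scalar multiplication is elementwise: (2A)[i][j] = 2 * A[i][j].
  (2A)[0][0] = 2 * (-2) = -4
  (2A)[0][1] = 2 * (0) = 0
  (2A)[1][0] = 2 * (2) = 4
  (2A)[1][1] = 2 * (-2) = -4
2A =
[       -4         0 ]
[        4        -4 ]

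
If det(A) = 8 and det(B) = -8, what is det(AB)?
-64

Use the multiplicative property of determinants: det(AB) = det(A)*det(B).
det(AB) = (8)*(-8) = -64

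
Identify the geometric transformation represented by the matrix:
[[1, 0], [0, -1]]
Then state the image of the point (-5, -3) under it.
reflection across the x-axis; image of (-5, -3) is (-5, 3)

This is a symmetric orthogonal matrix with determinant -1, which characterizes a reflection in ℝ².
The matrix [[1, 0], [0, -1]] represents: reflection across the x-axis.
Applying it to (-5, -3): [1·-5 + 0·-3, 0·-5 + -1·-3] = (-5, 3).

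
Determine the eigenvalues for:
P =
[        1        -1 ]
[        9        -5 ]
λ = -2, -2

Solve det(P - λI) = 0. For a 2×2 matrix the characteristic equation is λ² - (trace)λ + det = 0.
trace(P) = a + d = 1 - 5 = -4.
det(P) = a*d - b*c = (1)*(-5) - (-1)*(9) = -5 + 9 = 4.
Characteristic equation: λ² - (-4)λ + (4) = 0.
Discriminant = (-4)² - 4*(4) = 16 - 16 = 0.
λ = (-4 ± √0) / 2 = (-4 ± 0) / 2 = -2, -2.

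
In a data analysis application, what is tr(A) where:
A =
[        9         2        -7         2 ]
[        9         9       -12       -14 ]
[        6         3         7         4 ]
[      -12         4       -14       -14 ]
tr(A) = 9 + 9 + 7 - 14 = 11

The trace of a square matrix is the sum of its diagonal entries.
Diagonal entries of A: A[0][0] = 9, A[1][1] = 9, A[2][2] = 7, A[3][3] = -14.
tr(A) = 9 + 9 + 7 - 14 = 11.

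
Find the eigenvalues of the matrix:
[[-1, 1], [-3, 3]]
λ = 0 and λ = 2

Characteristic equation: det(A - λI) = 0
λ² - (trace)λ + (det) = 0
λ² - (2)λ + (0) = 0
λ² - 2λ + 0 = 0
Solving: λ = 0, 2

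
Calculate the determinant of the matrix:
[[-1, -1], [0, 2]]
-2

For a 2×2 matrix [[a, b], [c, d]], det = ad - bc
det = (-1)(2) - (-1)(0) = -2 - 0 = -2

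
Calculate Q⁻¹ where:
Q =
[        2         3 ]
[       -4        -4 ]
det(Q) = 4
Q⁻¹ =
[       -1      -3/4 ]
[        1       1/2 ]

For a 2×2 matrix Q = [[a, b], [c, d]] with det(Q) ≠ 0, Q⁻¹ = (1/det(Q)) * [[d, -b], [-c, a]].
det(Q) = (2)*(-4) - (3)*(-4) = -8 + 12 = 4.
Q⁻¹ = (1/4) * [[-4, -3], [4, 2]].
Dividing each entry by 4 and reducing:
Q⁻¹ =
[       -1      -3/4 ]
[        1       1/2 ]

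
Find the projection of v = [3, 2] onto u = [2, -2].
[1/2, -1/2]

The projection of v onto u is proj_u(v) = ((v·u) / (u·u)) · u.
v·u = (3)*(2) + (2)*(-2) = 2.
u·u = (2)*(2) + (-2)*(-2) = 8.
coefficient = 2 / 8 = 1/4.
proj_u(v) = 1/4 · [2, -2] = [1/2, -1/2].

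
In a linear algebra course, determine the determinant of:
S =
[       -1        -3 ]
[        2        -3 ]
det(S) = 9

For a 2×2 matrix [[a, b], [c, d]], det = a*d - b*c.
det(S) = (-1)*(-3) - (-3)*(2) = 3 + 6 = 9.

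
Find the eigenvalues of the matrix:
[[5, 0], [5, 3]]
λ = 3 and λ = 5

Characteristic equation: det(A - λI) = 0
λ² - (trace)λ + (det) = 0
λ² - (8)λ + (15) = 0
λ² - 8λ + 15 = 0
Solving: λ = 3, 5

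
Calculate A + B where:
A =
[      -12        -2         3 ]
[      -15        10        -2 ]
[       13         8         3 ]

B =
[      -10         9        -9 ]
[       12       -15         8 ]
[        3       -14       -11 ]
A + B =
[      -22         7        -6 ]
[       -3        -5         6 ]
[       16        -6        -8 ]

Matrix addition is elementwise: (A+B)[i][j] = A[i][j] + B[i][j].
  (A+B)[0][0] = (-12) + (-10) = -22
  (A+B)[0][1] = (-2) + (9) = 7
  (A+B)[0][2] = (3) + (-9) = -6
  (A+B)[1][0] = (-15) + (12) = -3
  (A+B)[1][1] = (10) + (-15) = -5
  (A+B)[1][2] = (-2) + (8) = 6
  (A+B)[2][0] = (13) + (3) = 16
  (A+B)[2][1] = (8) + (-14) = -6
  (A+B)[2][2] = (3) + (-11) = -8
A + B =
[      -22         7        -6 ]
[       -3        -5         6 ]
[       16        -6        -8 ]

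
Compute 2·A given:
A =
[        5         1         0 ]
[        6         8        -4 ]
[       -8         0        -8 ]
2A =
[       10         2         0 ]
[       12        16        -8 ]
[      -16         0       -16 ]

Scalar multiplication is elementwise: (2A)[i][j] = 2 * A[i][j].
  (2A)[0][0] = 2 * (5) = 10
  (2A)[0][1] = 2 * (1) = 2
  (2A)[0][2] = 2 * (0) = 0
  (2A)[1][0] = 2 * (6) = 12
  (2A)[1][1] = 2 * (8) = 16
  (2A)[1][2] = 2 * (-4) = -8
  (2A)[2][0] = 2 * (-8) = -16
  (2A)[2][1] = 2 * (0) = 0
  (2A)[2][2] = 2 * (-8) = -16
2A =
[       10         2         0 ]
[       12        16        -8 ]
[      -16         0       -16 ]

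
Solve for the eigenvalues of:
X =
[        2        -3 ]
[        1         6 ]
λ = 3, 5

Solve det(X - λI) = 0. For a 2×2 matrix the characteristic equation is λ² - (trace)λ + det = 0.
trace(X) = a + d = 2 + 6 = 8.
det(X) = a*d - b*c = (2)*(6) - (-3)*(1) = 12 + 3 = 15.
Characteristic equation: λ² - (8)λ + (15) = 0.
Discriminant = (8)² - 4*(15) = 64 - 60 = 4.
λ = (8 ± √4) / 2 = (8 ± 2) / 2 = 3, 5.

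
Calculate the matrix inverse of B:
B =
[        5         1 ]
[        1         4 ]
det(B) = 19
B⁻¹ =
[     4/19     -1/19 ]
[    -1/19      5/19 ]

For a 2×2 matrix B = [[a, b], [c, d]] with det(B) ≠ 0, B⁻¹ = (1/det(B)) * [[d, -b], [-c, a]].
det(B) = (5)*(4) - (1)*(1) = 20 - 1 = 19.
B⁻¹ = (1/19) * [[4, -1], [-1, 5]].
Dividing each entry by 19 and reducing:
B⁻¹ =
[     4/19     -1/19 ]
[    -1/19      5/19 ]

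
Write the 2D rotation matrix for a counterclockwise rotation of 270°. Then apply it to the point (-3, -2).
R = [[0, 1], [-1, 0]]; R·(-3, -2) = (-2, 3)

Rotation matrix formula: R(θ) = [[cos θ, -sin θ], [sin θ, cos θ]]
For θ = 270°:
cos(270°) = 0
sin(270°) = -1
R = [[0, 1], [-1, 0]]
Apply to (-3, -2): [0·-3 + (1)·-2, -1·-3 + 0·-2] = (-2, 3)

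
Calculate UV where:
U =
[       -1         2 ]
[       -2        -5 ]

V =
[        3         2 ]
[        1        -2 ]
UV =
[       -1        -6 ]
[      -11         6 ]

Matrix multiplication: (UV)[i][j] = sum over k of U[i][k] * V[k][j].
  (UV)[0][0] = (-1)*(3) + (2)*(1) = -1
  (UV)[0][1] = (-1)*(2) + (2)*(-2) = -6
  (UV)[1][0] = (-2)*(3) + (-5)*(1) = -11
  (UV)[1][1] = (-2)*(2) + (-5)*(-2) = 6
UV =
[       -1        -6 ]
[      -11         6 ]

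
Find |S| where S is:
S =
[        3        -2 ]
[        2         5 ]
det(S) = 19

For a 2×2 matrix [[a, b], [c, d]], det = a*d - b*c.
det(S) = (3)*(5) - (-2)*(2) = 15 + 4 = 19.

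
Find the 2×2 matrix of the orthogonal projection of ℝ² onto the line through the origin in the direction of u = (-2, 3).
[[4/13, -6/13], [-6/13, 9/13]]

The orthogonal projection onto the line spanned by a nonzero vector u = (a, b) has matrix P = (u uᵀ) / (uᵀ u) = (1/(a² + b²)) · [[a², ab], [ab, b²]].
Here u = (-2, 3), so a² + b² = 4 + 9 = 13.
P = (1/13) · [[4, -6], [-6, 9]] = [[4/13, -6/13], [-6/13, 9/13]].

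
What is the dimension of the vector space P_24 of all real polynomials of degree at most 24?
Dimension = 25

A polynomial of degree at most 24 can be written as a₀ + a₁x + a₂x² + … + a_24x^24, with 25 free coefficients a₀, …, a_24.
The set {1, x, x², …, x^24} is a basis: it spans P_24 (every such polynomial is a linear combination of these) and is linearly independent (a polynomial is zero iff all its coefficients are zero).
Therefore dim(P_24) = 24 + 1 = 25.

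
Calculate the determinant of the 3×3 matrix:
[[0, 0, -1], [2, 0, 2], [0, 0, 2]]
0

Expansion along first row:
det = 0·det([[0,2],[0,2]]) - 0·det([[2,2],[0,2]]) + -1·det([[2,0],[0,0]])
    = 0·(0·2 - 2·0) - 0·(2·2 - 2·0) + -1·(2·0 - 0·0)
    = 0·0 - 0·4 + -1·0
    = 0 + 0 + 0 = 0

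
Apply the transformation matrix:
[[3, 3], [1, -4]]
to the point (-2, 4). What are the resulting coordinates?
(6, -18)

Matrix multiplication:
[[3, 3], [1, -4]] × [-2, 4]ᵀ
= [3×-2 + 3×4, 1×-2 + -4×4]ᵀ
= [6.0000, -18.0000]ᵀ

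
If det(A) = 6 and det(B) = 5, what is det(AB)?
30

Use the multiplicative property of determinants: det(AB) = det(A)*det(B).
det(AB) = (6)*(5) = 30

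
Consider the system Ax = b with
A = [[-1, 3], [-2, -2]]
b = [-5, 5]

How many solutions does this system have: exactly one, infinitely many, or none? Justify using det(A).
Exactly one solution

Compute det(A) = (-1)*(-2) - (3)*(-2) = 8.
Because det(A) ≠ 0, A is invertible and Ax = b has a unique solution for every b (here x = A⁻¹ b).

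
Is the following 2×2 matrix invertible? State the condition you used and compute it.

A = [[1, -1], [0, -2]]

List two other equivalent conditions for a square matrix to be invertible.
Yes, invertible; det(A) = -2 ≠ 0. Equivalent conditions: rank(A) = 2; Ax = 0 has only the trivial solution; 0 is not an eigenvalue; the columns of A are linearly independent.

To check invertibility, compute det(A).
The given matrix is triangular, so det(A) equals the product of its diagonal entries = -2 ≠ 0.
Since det(A) ≠ 0, A is invertible.
Equivalent conditions for a square matrix A to be invertible:
- rank(A) = 2 (full rank).
- The homogeneous system Ax = 0 has only the trivial solution x = 0.
- 0 is not an eigenvalue of A.
- The columns (equivalently rows) of A are linearly independent.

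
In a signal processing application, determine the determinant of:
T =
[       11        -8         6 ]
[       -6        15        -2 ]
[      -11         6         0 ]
det(T) = 730

Expand along row 0 (cofactor expansion): det(T) = a*(e*i - f*h) - b*(d*i - f*g) + c*(d*h - e*g), where the 3×3 is [[a, b, c], [d, e, f], [g, h, i]].
Minor M_00 = (15)*(0) - (-2)*(6) = 0 + 12 = 12.
Minor M_01 = (-6)*(0) - (-2)*(-11) = 0 - 22 = -22.
Minor M_02 = (-6)*(6) - (15)*(-11) = -36 + 165 = 129.
det(T) = (11)*(12) - (-8)*(-22) + (6)*(129) = 132 - 176 + 774 = 730.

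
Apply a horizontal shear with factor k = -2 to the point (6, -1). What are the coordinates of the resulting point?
(8, -1)

Shear matrix for horizontal shear with factor k = -2:
[[1, -2], [0, 1]]
Result: (6, -1) → (8, -1)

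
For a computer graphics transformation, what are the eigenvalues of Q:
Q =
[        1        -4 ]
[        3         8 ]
λ = 4, 5

Solve det(Q - λI) = 0. For a 2×2 matrix the characteristic equation is λ² - (trace)λ + det = 0.
trace(Q) = a + d = 1 + 8 = 9.
det(Q) = a*d - b*c = (1)*(8) - (-4)*(3) = 8 + 12 = 20.
Characteristic equation: λ² - (9)λ + (20) = 0.
Discriminant = (9)² - 4*(20) = 81 - 80 = 1.
λ = (9 ± √1) / 2 = (9 ± 1) / 2 = 4, 5.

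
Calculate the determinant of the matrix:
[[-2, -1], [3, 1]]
1

For a 2×2 matrix [[a, b], [c, d]], det = ad - bc
det = (-2)(1) - (-1)(3) = -2 - -3 = 1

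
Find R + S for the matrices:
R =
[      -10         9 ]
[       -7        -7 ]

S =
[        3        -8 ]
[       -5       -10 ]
R + S =
[       -7         1 ]
[      -12       -17 ]

Matrix addition is elementwise: (R+S)[i][j] = R[i][j] + S[i][j].
  (R+S)[0][0] = (-10) + (3) = -7
  (R+S)[0][1] = (9) + (-8) = 1
  (R+S)[1][0] = (-7) + (-5) = -12
  (R+S)[1][1] = (-7) + (-10) = -17
R + S =
[       -7         1 ]
[      -12       -17 ]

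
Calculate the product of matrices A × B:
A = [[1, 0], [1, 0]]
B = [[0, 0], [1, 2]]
[[0, 0], [0, 0]]

Matrix multiplication:
C[0][0] = 1×0 + 0×1 = 0
C[0][1] = 1×0 + 0×2 = 0
C[1][0] = 1×0 + 0×1 = 0
C[1][1] = 1×0 + 0×2 = 0
Result: [[0, 0], [0, 0]]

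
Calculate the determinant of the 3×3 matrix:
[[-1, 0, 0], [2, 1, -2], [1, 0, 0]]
0

Expansion along first row:
det = -1·det([[1,-2],[0,0]]) - 0·det([[2,-2],[1,0]]) + 0·det([[2,1],[1,0]])
    = -1·(1·0 - -2·0) - 0·(2·0 - -2·1) + 0·(2·0 - 1·1)
    = -1·0 - 0·2 + 0·-1
    = 0 + 0 + 0 = 0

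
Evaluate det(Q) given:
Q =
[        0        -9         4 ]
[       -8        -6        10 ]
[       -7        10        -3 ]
det(Q) = 358

Expand along row 0 (cofactor expansion): det(Q) = a*(e*i - f*h) - b*(d*i - f*g) + c*(d*h - e*g), where the 3×3 is [[a, b, c], [d, e, f], [g, h, i]].
Minor M_00 = (-6)*(-3) - (10)*(10) = 18 - 100 = -82.
Minor M_01 = (-8)*(-3) - (10)*(-7) = 24 + 70 = 94.
Minor M_02 = (-8)*(10) - (-6)*(-7) = -80 - 42 = -122.
det(Q) = (0)*(-82) - (-9)*(94) + (4)*(-122) = 0 + 846 - 488 = 358.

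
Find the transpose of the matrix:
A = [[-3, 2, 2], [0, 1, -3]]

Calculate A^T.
[[-3, 0], [2, 1], [2, -3]]

The transpose sends entry (i,j) to (j,i); rows become columns.
Row 0 of A: [-3, 2, 2] -> column 0 of A^T.
Row 1 of A: [0, 1, -3] -> column 1 of A^T.
A^T = [[-3, 0], [2, 1], [2, -3]]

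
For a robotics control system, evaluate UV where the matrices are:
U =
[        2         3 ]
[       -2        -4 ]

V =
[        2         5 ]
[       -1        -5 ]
UV =
[        1        -5 ]
[        0        10 ]

Matrix multiplication: (UV)[i][j] = sum over k of U[i][k] * V[k][j].
  (UV)[0][0] = (2)*(2) + (3)*(-1) = 1
  (UV)[0][1] = (2)*(5) + (3)*(-5) = -5
  (UV)[1][0] = (-2)*(2) + (-4)*(-1) = 0
  (UV)[1][1] = (-2)*(5) + (-4)*(-5) = 10
UV =
[        1        -5 ]
[        0        10 ]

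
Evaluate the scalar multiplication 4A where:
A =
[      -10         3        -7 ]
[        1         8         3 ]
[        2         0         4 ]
4A =
[      -40        12       -28 ]
[        4        32        12 ]
[        8         0        16 ]

Scalar multiplication is elementwise: (4A)[i][j] = 4 * A[i][j].
  (4A)[0][0] = 4 * (-10) = -40
  (4A)[0][1] = 4 * (3) = 12
  (4A)[0][2] = 4 * (-7) = -28
  (4A)[1][0] = 4 * (1) = 4
  (4A)[1][1] = 4 * (8) = 32
  (4A)[1][2] = 4 * (3) = 12
  (4A)[2][0] = 4 * (2) = 8
  (4A)[2][1] = 4 * (0) = 0
  (4A)[2][2] = 4 * (4) = 16
4A =
[      -40        12       -28 ]
[        4        32        12 ]
[        8         0        16 ]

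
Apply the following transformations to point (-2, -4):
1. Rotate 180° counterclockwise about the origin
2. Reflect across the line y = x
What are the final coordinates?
(4, 2)

Step 1: Rotate 180° → (2, 4)
Step 2: Reflect across the line y = x → (4, 2)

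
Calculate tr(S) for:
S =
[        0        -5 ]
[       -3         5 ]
tr(S) = 0 + 5 = 5

The trace of a square matrix is the sum of its diagonal entries.
Diagonal entries of S: S[0][0] = 0, S[1][1] = 5.
tr(S) = 0 + 5 = 5.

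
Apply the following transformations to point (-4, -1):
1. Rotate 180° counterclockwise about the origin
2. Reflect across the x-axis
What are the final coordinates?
(4, -1)

Step 1: Rotate 180° → (4, 1)
Step 2: Reflect across the x-axis → (4, -1)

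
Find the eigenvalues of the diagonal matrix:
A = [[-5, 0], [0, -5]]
λ₁ = -5, λ₂ = -5

The characteristic polynomial of A is det(A - λI) = (-5 - λ)(-5 - λ) = 0.
The roots are λ = -5 and λ = -5, so the eigenvalues are the diagonal entries.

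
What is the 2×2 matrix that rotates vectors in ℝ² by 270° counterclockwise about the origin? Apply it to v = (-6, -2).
R = [[0, 1], [-1, 0]]; R·v = (-2, 6)

A counterclockwise rotation by angle θ in ℝ² has matrix R(θ) = [[cos θ, -sin θ], [sin θ, cos θ]].
For θ = 270°: cos θ = 0, sin θ = -1.
R(270°) = [[0, 1], [-1, 0]].
R·v = [0·-6 + (1)·-2, -1·-6 + 0·-2] = (-2, 6).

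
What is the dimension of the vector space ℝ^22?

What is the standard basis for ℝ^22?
Dimension = 22; standard basis = {e_1, e_2, e_3, …, e_22}

ℝ^22 is the space of 22-tuples of real numbers; its dimension is 22.
The standard basis consists of 22 vectors: e_1, e_2, e_3, …, e_22, where e_i is the vector with 1 in position i and 0 elsewhere.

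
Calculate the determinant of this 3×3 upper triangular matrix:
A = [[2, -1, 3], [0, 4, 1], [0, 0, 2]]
16

The determinant of a triangular matrix is the product of its diagonal entries (the off-diagonal entries above the diagonal do not affect it).
det(A) = (2) * (4) * (2) = 16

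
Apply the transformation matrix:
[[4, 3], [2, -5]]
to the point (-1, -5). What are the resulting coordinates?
(-19, 23)

Matrix multiplication:
[[4, 3], [2, -5]] × [-1, -5]ᵀ
= [4×-1 + 3×-5, 2×-1 + -5×-5]ᵀ
= [-19.0000, 23.0000]ᵀ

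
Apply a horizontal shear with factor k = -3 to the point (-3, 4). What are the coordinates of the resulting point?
(-15, 4)

Shear matrix for horizontal shear with factor k = -3:
[[1, -3], [0, 1]]
Result: (-3, 4) → (-15, 4)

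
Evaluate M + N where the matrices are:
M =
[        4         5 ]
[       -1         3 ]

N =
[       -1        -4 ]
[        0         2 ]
M + N =
[        3         1 ]
[       -1         5 ]

Matrix addition is elementwise: (M+N)[i][j] = M[i][j] + N[i][j].
  (M+N)[0][0] = (4) + (-1) = 3
  (M+N)[0][1] = (5) + (-4) = 1
  (M+N)[1][0] = (-1) + (0) = -1
  (M+N)[1][1] = (3) + (2) = 5
M + N =
[        3         1 ]
[       -1         5 ]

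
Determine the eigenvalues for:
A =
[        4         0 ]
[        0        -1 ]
λ = -1, 4

Solve det(A - λI) = 0. For a 2×2 matrix the characteristic equation is λ² - (trace)λ + det = 0.
trace(A) = a + d = 4 - 1 = 3.
det(A) = a*d - b*c = (4)*(-1) - (0)*(0) = -4 - 0 = -4.
Characteristic equation: λ² - (3)λ + (-4) = 0.
Discriminant = (3)² - 4*(-4) = 9 + 16 = 25.
λ = (3 ± √25) / 2 = (3 ± 5) / 2 = -1, 4.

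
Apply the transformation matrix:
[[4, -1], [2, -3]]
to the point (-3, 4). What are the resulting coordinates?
(-16, -18)

Matrix multiplication:
[[4, -1], [2, -3]] × [-3, 4]ᵀ
= [4×-3 + -1×4, 2×-3 + -3×4]ᵀ
= [-16.0000, -18.0000]ᵀ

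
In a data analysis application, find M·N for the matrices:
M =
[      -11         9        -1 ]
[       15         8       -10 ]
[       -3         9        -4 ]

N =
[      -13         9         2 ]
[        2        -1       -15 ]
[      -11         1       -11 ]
MN =
[      172      -109      -146 ]
[      -69       117        20 ]
[      101       -40       -97 ]

Matrix multiplication: (MN)[i][j] = sum over k of M[i][k] * N[k][j].
  (MN)[0][0] = (-11)*(-13) + (9)*(2) + (-1)*(-11) = 172
  (MN)[0][1] = (-11)*(9) + (9)*(-1) + (-1)*(1) = -109
  (MN)[0][2] = (-11)*(2) + (9)*(-15) + (-1)*(-11) = -146
  (MN)[1][0] = (15)*(-13) + (8)*(2) + (-10)*(-11) = -69
  (MN)[1][1] = (15)*(9) + (8)*(-1) + (-10)*(1) = 117
  (MN)[1][2] = (15)*(2) + (8)*(-15) + (-10)*(-11) = 20
  (MN)[2][0] = (-3)*(-13) + (9)*(2) + (-4)*(-11) = 101
  (MN)[2][1] = (-3)*(9) + (9)*(-1) + (-4)*(1) = -40
  (MN)[2][2] = (-3)*(2) + (9)*(-15) + (-4)*(-11) = -97
MN =
[      172      -109      -146 ]
[      -69       117        20 ]
[      101       -40       -97 ]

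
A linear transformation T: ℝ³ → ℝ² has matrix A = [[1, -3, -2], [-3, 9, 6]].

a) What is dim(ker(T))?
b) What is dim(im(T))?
dim(ker) = 2, dim(im) = 1

Observe that row 2 = -3 × row 1 (so the rows are linearly dependent).
Thus rank(A) = 1 (only one linearly independent row).
dim(im(T)) = rank(A) = 1.
By the rank-nullity theorem applied to T: ℝ³ → ℝ², rank(A) + nullity(A) = 3 (the domain dimension), so dim(ker(T)) = 3 - 1 = 2.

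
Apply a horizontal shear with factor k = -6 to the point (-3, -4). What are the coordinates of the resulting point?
(21, -4)

Shear matrix for horizontal shear with factor k = -6:
[[1, -6], [0, 1]]
Result: (-3, -4) → (21, -4)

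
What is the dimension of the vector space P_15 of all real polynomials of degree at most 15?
Dimension = 16

A polynomial of degree at most 15 can be written as a₀ + a₁x + a₂x² + … + a_15x^15, with 16 free coefficients a₀, …, a_15.
The set {1, x, x², …, x^15} is a basis: it spans P_15 (every such polynomial is a linear combination of these) and is linearly independent (a polynomial is zero iff all its coefficients are zero).
Therefore dim(P_15) = 15 + 1 = 16.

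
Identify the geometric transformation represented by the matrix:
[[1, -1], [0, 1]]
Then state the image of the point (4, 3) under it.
horizontal shear with factor -1; image of (4, 3) is (1, 3)

The matrix [[1, k], [0, 1]] sends (x, y) to (x + -1y, y), leaving the y-coordinate fixed: a horizontal shear.
The matrix [[1, -1], [0, 1]] represents: horizontal shear with factor -1.
Applying it to (4, 3): [1·4 + -1·3, 0·4 + 1·3] = (1, 3).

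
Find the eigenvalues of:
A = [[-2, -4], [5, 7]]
λ = 2, 3

Solve det(A - λI) = 0. For a 2×2 matrix this is λ² - (trace)λ + det = 0.
trace(A) = -2 + 7 = 5.
det(A) = (-2)*(7) - (-4)*(5) = -14 + 20 = 6.
Characteristic equation: λ² - (5)λ + (6) = 0.
Discriminant: (5)² - 4*(6) = 25 - 24 = 1.
Roots: λ = (5 ± √1) / 2 = 2, 3.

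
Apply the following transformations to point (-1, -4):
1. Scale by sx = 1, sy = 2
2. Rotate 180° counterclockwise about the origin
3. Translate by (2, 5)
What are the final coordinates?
(3, 13)

Step 1: Scale → (-1, -8)
Step 2: Rotate 180° → (1, 8)
Step 3: Translate → (3, 13)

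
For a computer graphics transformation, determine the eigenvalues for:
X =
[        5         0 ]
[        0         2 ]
λ = 2, 5

Solve det(X - λI) = 0. For a 2×2 matrix the characteristic equation is λ² - (trace)λ + det = 0.
trace(X) = a + d = 5 + 2 = 7.
det(X) = a*d - b*c = (5)*(2) - (0)*(0) = 10 - 0 = 10.
Characteristic equation: λ² - (7)λ + (10) = 0.
Discriminant = (7)² - 4*(10) = 49 - 40 = 9.
λ = (7 ± √9) / 2 = (7 ± 3) / 2 = 2, 5.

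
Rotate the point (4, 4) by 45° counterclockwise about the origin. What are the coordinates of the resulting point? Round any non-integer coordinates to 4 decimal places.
(0.0000, 5.6569)

Rotation matrix R(θ) = [[cos θ, -sin θ], [sin θ, cos θ]]; for θ = 45°:
R = [[√2/2, -√2/2], [√2/2, √2/2]]
Result: R × [4, 4]ᵀ = [√2/2·4 + (-√2/2)·4, √2/2·4 + (√2/2)·4]ᵀ = (0.0000, 5.6569)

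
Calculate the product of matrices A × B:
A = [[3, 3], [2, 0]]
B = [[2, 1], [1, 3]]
[[9, 12], [4, 2]]

Matrix multiplication:
C[0][0] = 3×2 + 3×1 = 9
C[0][1] = 3×1 + 3×3 = 12
C[1][0] = 2×2 + 0×1 = 4
C[1][1] = 2×1 + 0×3 = 2
Result: [[9, 12], [4, 2]]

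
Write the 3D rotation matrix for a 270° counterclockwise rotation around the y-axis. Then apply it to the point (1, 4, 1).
R = [[0, 0, -1], [0, 1, 0], [1, 0, 0]]; R·(1, 4, 1) = (-1, 4, 1)

Rotation matrix for 270° around y-axis:
cos(270°) = 0, sin(270°) = -1
R = [[0, 0, -1], [0, 1, 0], [1, 0, 0]]
Apply to (1, 4, 1): R·[1, 4, 1]ᵀ = (-1, 4, 1)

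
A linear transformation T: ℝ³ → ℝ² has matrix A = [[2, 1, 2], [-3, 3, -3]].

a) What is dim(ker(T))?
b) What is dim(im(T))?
dim(ker) = 1, dim(im) = 2

The two rows are not scalar multiples of one another (no single k satisfies row 2 = k × row 1), so they are linearly independent.
Thus rank(A) = 2.
dim(im(T)) = rank(A) = 2.
By the rank-nullity theorem applied to T: ℝ³ → ℝ², rank(A) + nullity(A) = 3 (the domain dimension), so dim(ker(T)) = 3 - 2 = 1.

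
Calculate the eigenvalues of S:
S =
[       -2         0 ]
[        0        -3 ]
λ = -3, -2

Solve det(S - λI) = 0. For a 2×2 matrix the characteristic equation is λ² - (trace)λ + det = 0.
trace(S) = a + d = -2 - 3 = -5.
det(S) = a*d - b*c = (-2)*(-3) - (0)*(0) = 6 - 0 = 6.
Characteristic equation: λ² - (-5)λ + (6) = 0.
Discriminant = (-5)² - 4*(6) = 25 - 24 = 1.
λ = (-5 ± √1) / 2 = (-5 ± 1) / 2 = -3, -2.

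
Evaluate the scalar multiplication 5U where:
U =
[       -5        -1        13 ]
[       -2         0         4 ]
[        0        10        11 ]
5U =
[      -25        -5        65 ]
[      -10         0        20 ]
[        0        50        55 ]

Scalar multiplication is elementwise: (5U)[i][j] = 5 * U[i][j].
  (5U)[0][0] = 5 * (-5) = -25
  (5U)[0][1] = 5 * (-1) = -5
  (5U)[0][2] = 5 * (13) = 65
  (5U)[1][0] = 5 * (-2) = -10
  (5U)[1][1] = 5 * (0) = 0
  (5U)[1][2] = 5 * (4) = 20
  (5U)[2][0] = 5 * (0) = 0
  (5U)[2][1] = 5 * (10) = 50
  (5U)[2][2] = 5 * (11) = 55
5U =
[      -25        -5        65 ]
[      -10         0        20 ]
[        0        50        55 ]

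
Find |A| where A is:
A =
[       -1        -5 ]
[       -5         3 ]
det(A) = -28

For a 2×2 matrix [[a, b], [c, d]], det = a*d - b*c.
det(A) = (-1)*(3) - (-5)*(-5) = -3 - 25 = -28.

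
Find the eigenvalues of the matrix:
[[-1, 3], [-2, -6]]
λ = -4 and λ = -3

Characteristic equation: det(A - λI) = 0
λ² - (trace)λ + (det) = 0
λ² - (-7)λ + (12) = 0
λ² + 7λ + 12 = 0
Solving: λ = -4, -3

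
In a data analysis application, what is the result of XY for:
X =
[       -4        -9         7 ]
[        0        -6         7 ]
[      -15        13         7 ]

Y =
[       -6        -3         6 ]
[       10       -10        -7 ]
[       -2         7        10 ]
XY =
[      -80       151       109 ]
[      -74       109       112 ]
[      206       -36      -111 ]

Matrix multiplication: (XY)[i][j] = sum over k of X[i][k] * Y[k][j].
  (XY)[0][0] = (-4)*(-6) + (-9)*(10) + (7)*(-2) = -80
  (XY)[0][1] = (-4)*(-3) + (-9)*(-10) + (7)*(7) = 151
  (XY)[0][2] = (-4)*(6) + (-9)*(-7) + (7)*(10) = 109
  (XY)[1][0] = (0)*(-6) + (-6)*(10) + (7)*(-2) = -74
  (XY)[1][1] = (0)*(-3) + (-6)*(-10) + (7)*(7) = 109
  (XY)[1][2] = (0)*(6) + (-6)*(-7) + (7)*(10) = 112
  (XY)[2][0] = (-15)*(-6) + (13)*(10) + (7)*(-2) = 206
  (XY)[2][1] = (-15)*(-3) + (13)*(-10) + (7)*(7) = -36
  (XY)[2][2] = (-15)*(6) + (13)*(-7) + (7)*(10) = -111
XY =
[      -80       151       109 ]
[      -74       109       112 ]
[      206       -36      -111 ]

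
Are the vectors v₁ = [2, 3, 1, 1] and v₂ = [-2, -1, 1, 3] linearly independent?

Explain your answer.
Yes, linearly independent

Two vectors are linearly dependent iff one is a scalar multiple of the other.
No single scalar k satisfies v₂ = k·v₁ (the ratios of corresponding entries disagree), so v₁ and v₂ are linearly independent.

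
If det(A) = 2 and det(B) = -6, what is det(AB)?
-12

Use the multiplicative property of determinants: det(AB) = det(A)*det(B).
det(AB) = (2)*(-6) = -12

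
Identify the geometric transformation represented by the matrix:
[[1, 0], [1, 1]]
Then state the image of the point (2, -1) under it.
vertical shear with factor 1; image of (2, -1) is (2, 1)

The matrix [[1, 0], [k, 1]] sends (x, y) to (x, 1x + y), leaving the x-coordinate fixed: a vertical shear.
The matrix [[1, 0], [1, 1]] represents: vertical shear with factor 1.
Applying it to (2, -1): [1·2 + 0·-1, 1·2 + 1·-1] = (2, 1).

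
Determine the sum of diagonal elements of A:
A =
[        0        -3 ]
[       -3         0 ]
tr(A) = 0 + 0 = 0

The trace of a square matrix is the sum of its diagonal entries.
Diagonal entries of A: A[0][0] = 0, A[1][1] = 0.
tr(A) = 0 + 0 = 0.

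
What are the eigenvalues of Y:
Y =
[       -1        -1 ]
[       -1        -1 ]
λ = -2, 0

Solve det(Y - λI) = 0. For a 2×2 matrix the characteristic equation is λ² - (trace)λ + det = 0.
trace(Y) = a + d = -1 - 1 = -2.
det(Y) = a*d - b*c = (-1)*(-1) - (-1)*(-1) = 1 - 1 = 0.
Characteristic equation: λ² - (-2)λ + (0) = 0.
Discriminant = (-2)² - 4*(0) = 4 - 0 = 4.
λ = (-2 ± √4) / 2 = (-2 ± 2) / 2 = -2, 0.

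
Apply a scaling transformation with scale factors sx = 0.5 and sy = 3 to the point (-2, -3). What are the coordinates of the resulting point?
(-1.0, -9)

Scaling matrix:
[[0.50, 0], [0, 3]]
Result: (-2 × 0.5, -3 × 3) = (-1.0, -9)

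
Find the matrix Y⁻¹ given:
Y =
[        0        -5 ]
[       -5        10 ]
det(Y) = -25
Y⁻¹ =
[     -2/5      -1/5 ]
[     -1/5         0 ]

For a 2×2 matrix Y = [[a, b], [c, d]] with det(Y) ≠ 0, Y⁻¹ = (1/det(Y)) * [[d, -b], [-c, a]].
det(Y) = (0)*(10) - (-5)*(-5) = 0 - 25 = -25.
Y⁻¹ = (1/-25) * [[10, 5], [5, 0]].
Dividing each entry by -25 and reducing:
Y⁻¹ =
[     -2/5      -1/5 ]
[     -1/5         0 ]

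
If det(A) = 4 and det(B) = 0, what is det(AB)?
0

Use the multiplicative property of determinants: det(AB) = det(A)*det(B).
det(AB) = (4)*(0) = 0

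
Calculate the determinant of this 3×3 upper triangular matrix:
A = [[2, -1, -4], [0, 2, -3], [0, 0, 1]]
4

The determinant of a triangular matrix is the product of its diagonal entries (the off-diagonal entries above the diagonal do not affect it).
det(A) = (2) * (2) * (1) = 4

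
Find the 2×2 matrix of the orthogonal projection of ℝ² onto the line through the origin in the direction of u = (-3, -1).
[[9/10, 3/10], [3/10, 1/10]]

The orthogonal projection onto the line spanned by a nonzero vector u = (a, b) has matrix P = (u uᵀ) / (uᵀ u) = (1/(a² + b²)) · [[a², ab], [ab, b²]].
Here u = (-3, -1), so a² + b² = 9 + 1 = 10.
P = (1/10) · [[9, 3], [3, 1]] = [[9/10, 3/10], [3/10, 1/10]].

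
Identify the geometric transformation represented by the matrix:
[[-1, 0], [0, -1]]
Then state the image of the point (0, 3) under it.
rotation by 180° (or reflection through origin); image of (0, 3) is (0, -3)

This matches the form [[cos θ, -sin θ], [sin θ, cos θ]] of a rotation matrix; reading off cos θ and sin θ gives the angle.
The matrix [[-1, 0], [0, -1]] represents: rotation by 180° (or reflection through origin).
Applying it to (0, 3): [-1·0 + 0·3, 0·0 + -1·3] = (0, -3).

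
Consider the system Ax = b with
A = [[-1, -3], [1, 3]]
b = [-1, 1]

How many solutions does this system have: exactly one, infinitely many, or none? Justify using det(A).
Infinitely many solutions

det(A) = (-1)*(3) - (-3)*(1) = 0, so A is singular (column 2 is 3 times column 1).
b = [-1, 1] = 1 * column 1 of A, so b lies in the column space of A.
A singular matrix whose right-hand side is in its column space gives a 1-parameter family of solutions — infinitely many.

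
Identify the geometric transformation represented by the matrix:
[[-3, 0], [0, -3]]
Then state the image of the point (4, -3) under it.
uniform scaling by factor -3; image of (4, -3) is (-12, 9)

This is a diagonal matrix with equal entries -3, so it scales both axes by the same factor -3.
The matrix [[-3, 0], [0, -3]] represents: uniform scaling by factor -3.
Applying it to (4, -3): [-3·4 + 0·-3, 0·4 + -3·-3] = (-12, 9).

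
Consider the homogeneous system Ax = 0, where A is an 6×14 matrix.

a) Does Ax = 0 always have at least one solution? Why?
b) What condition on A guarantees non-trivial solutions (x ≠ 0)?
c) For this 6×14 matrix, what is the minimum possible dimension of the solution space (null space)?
a) Yes, x = 0 is always a solution. b) When A has linearly dependent columns (rank < n). c) Minimum nullity = 8.

a) x = 0 satisfies A·0 = 0, so the zero vector is always a solution.
b) Non-trivial solutions exist iff the columns of A are linearly dependent, equivalently rank(A) < n (the number of columns).
c) By rank-nullity, rank(A) + nullity(A) = n = 14. Since A has only 6 rows, rank(A) ≤ 6, so nullity(A) ≥ 14 - 6 = 8.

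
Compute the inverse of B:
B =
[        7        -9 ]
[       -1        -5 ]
det(B) = -44
B⁻¹ =
[     5/44     -9/44 ]
[    -1/44     -7/44 ]

For a 2×2 matrix B = [[a, b], [c, d]] with det(B) ≠ 0, B⁻¹ = (1/det(B)) * [[d, -b], [-c, a]].
det(B) = (7)*(-5) - (-9)*(-1) = -35 - 9 = -44.
B⁻¹ = (1/-44) * [[-5, 9], [1, 7]].
Dividing each entry by -44 and reducing:
B⁻¹ =
[     5/44     -9/44 ]
[    -1/44     -7/44 ]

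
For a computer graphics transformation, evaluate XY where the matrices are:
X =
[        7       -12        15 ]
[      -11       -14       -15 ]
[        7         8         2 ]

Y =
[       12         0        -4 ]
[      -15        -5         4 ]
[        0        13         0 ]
XY =
[      264       255       -76 ]
[       78      -125       -12 ]
[      -36       -14         4 ]

Matrix multiplication: (XY)[i][j] = sum over k of X[i][k] * Y[k][j].
  (XY)[0][0] = (7)*(12) + (-12)*(-15) + (15)*(0) = 264
  (XY)[0][1] = (7)*(0) + (-12)*(-5) + (15)*(13) = 255
  (XY)[0][2] = (7)*(-4) + (-12)*(4) + (15)*(0) = -76
  (XY)[1][0] = (-11)*(12) + (-14)*(-15) + (-15)*(0) = 78
  (XY)[1][1] = (-11)*(0) + (-14)*(-5) + (-15)*(13) = -125
  (XY)[1][2] = (-11)*(-4) + (-14)*(4) + (-15)*(0) = -12
  (XY)[2][0] = (7)*(12) + (8)*(-15) + (2)*(0) = -36
  (XY)[2][1] = (7)*(0) + (8)*(-5) + (2)*(13) = -14
  (XY)[2][2] = (7)*(-4) + (8)*(4) + (2)*(0) = 4
XY =
[      264       255       -76 ]
[       78      -125       -12 ]
[      -36       -14         4 ]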